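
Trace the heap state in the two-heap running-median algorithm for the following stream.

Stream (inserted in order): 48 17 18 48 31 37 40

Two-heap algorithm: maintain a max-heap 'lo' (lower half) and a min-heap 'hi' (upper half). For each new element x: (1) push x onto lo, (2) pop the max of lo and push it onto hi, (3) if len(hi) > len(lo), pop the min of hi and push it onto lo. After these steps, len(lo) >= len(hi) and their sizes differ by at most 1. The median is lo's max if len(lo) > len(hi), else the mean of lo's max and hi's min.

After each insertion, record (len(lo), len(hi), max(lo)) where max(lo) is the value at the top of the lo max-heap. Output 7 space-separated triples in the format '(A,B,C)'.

Answer: (1,0,48) (1,1,17) (2,1,18) (2,2,18) (3,2,31) (3,3,31) (4,3,37)

Derivation:
Step 1: insert 48 -> lo=[48] hi=[] -> (len(lo)=1, len(hi)=0, max(lo)=48)
Step 2: insert 17 -> lo=[17] hi=[48] -> (len(lo)=1, len(hi)=1, max(lo)=17)
Step 3: insert 18 -> lo=[17, 18] hi=[48] -> (len(lo)=2, len(hi)=1, max(lo)=18)
Step 4: insert 48 -> lo=[17, 18] hi=[48, 48] -> (len(lo)=2, len(hi)=2, max(lo)=18)
Step 5: insert 31 -> lo=[17, 18, 31] hi=[48, 48] -> (len(lo)=3, len(hi)=2, max(lo)=31)
Step 6: insert 37 -> lo=[17, 18, 31] hi=[37, 48, 48] -> (len(lo)=3, len(hi)=3, max(lo)=31)
Step 7: insert 40 -> lo=[17, 18, 31, 37] hi=[40, 48, 48] -> (len(lo)=4, len(hi)=3, max(lo)=37)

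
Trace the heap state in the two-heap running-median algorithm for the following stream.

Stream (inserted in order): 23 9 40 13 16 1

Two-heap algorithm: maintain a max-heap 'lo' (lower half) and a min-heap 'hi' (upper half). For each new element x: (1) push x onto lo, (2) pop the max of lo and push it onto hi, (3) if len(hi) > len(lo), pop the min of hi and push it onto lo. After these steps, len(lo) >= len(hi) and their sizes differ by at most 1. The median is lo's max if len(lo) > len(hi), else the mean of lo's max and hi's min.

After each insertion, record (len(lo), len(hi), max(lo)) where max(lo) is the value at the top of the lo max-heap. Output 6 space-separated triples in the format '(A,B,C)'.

Step 1: insert 23 -> lo=[23] hi=[] -> (len(lo)=1, len(hi)=0, max(lo)=23)
Step 2: insert 9 -> lo=[9] hi=[23] -> (len(lo)=1, len(hi)=1, max(lo)=9)
Step 3: insert 40 -> lo=[9, 23] hi=[40] -> (len(lo)=2, len(hi)=1, max(lo)=23)
Step 4: insert 13 -> lo=[9, 13] hi=[23, 40] -> (len(lo)=2, len(hi)=2, max(lo)=13)
Step 5: insert 16 -> lo=[9, 13, 16] hi=[23, 40] -> (len(lo)=3, len(hi)=2, max(lo)=16)
Step 6: insert 1 -> lo=[1, 9, 13] hi=[16, 23, 40] -> (len(lo)=3, len(hi)=3, max(lo)=13)

Answer: (1,0,23) (1,1,9) (2,1,23) (2,2,13) (3,2,16) (3,3,13)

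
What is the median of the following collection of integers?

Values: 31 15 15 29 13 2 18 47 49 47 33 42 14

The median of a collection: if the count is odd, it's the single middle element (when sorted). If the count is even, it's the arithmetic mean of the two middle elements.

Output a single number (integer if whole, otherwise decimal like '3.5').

Answer: 29

Derivation:
Step 1: insert 31 -> lo=[31] (size 1, max 31) hi=[] (size 0) -> median=31
Step 2: insert 15 -> lo=[15] (size 1, max 15) hi=[31] (size 1, min 31) -> median=23
Step 3: insert 15 -> lo=[15, 15] (size 2, max 15) hi=[31] (size 1, min 31) -> median=15
Step 4: insert 29 -> lo=[15, 15] (size 2, max 15) hi=[29, 31] (size 2, min 29) -> median=22
Step 5: insert 13 -> lo=[13, 15, 15] (size 3, max 15) hi=[29, 31] (size 2, min 29) -> median=15
Step 6: insert 2 -> lo=[2, 13, 15] (size 3, max 15) hi=[15, 29, 31] (size 3, min 15) -> median=15
Step 7: insert 18 -> lo=[2, 13, 15, 15] (size 4, max 15) hi=[18, 29, 31] (size 3, min 18) -> median=15
Step 8: insert 47 -> lo=[2, 13, 15, 15] (size 4, max 15) hi=[18, 29, 31, 47] (size 4, min 18) -> median=16.5
Step 9: insert 49 -> lo=[2, 13, 15, 15, 18] (size 5, max 18) hi=[29, 31, 47, 49] (size 4, min 29) -> median=18
Step 10: insert 47 -> lo=[2, 13, 15, 15, 18] (size 5, max 18) hi=[29, 31, 47, 47, 49] (size 5, min 29) -> median=23.5
Step 11: insert 33 -> lo=[2, 13, 15, 15, 18, 29] (size 6, max 29) hi=[31, 33, 47, 47, 49] (size 5, min 31) -> median=29
Step 12: insert 42 -> lo=[2, 13, 15, 15, 18, 29] (size 6, max 29) hi=[31, 33, 42, 47, 47, 49] (size 6, min 31) -> median=30
Step 13: insert 14 -> lo=[2, 13, 14, 15, 15, 18, 29] (size 7, max 29) hi=[31, 33, 42, 47, 47, 49] (size 6, min 31) -> median=29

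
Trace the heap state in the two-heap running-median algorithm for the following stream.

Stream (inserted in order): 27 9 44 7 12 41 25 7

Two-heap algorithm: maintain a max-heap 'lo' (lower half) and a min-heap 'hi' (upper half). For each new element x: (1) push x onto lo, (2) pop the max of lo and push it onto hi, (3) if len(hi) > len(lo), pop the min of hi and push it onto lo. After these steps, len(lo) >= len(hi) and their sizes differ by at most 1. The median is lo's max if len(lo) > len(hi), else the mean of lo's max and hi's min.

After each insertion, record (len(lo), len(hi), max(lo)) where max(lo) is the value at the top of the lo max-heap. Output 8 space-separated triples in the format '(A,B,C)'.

Step 1: insert 27 -> lo=[27] hi=[] -> (len(lo)=1, len(hi)=0, max(lo)=27)
Step 2: insert 9 -> lo=[9] hi=[27] -> (len(lo)=1, len(hi)=1, max(lo)=9)
Step 3: insert 44 -> lo=[9, 27] hi=[44] -> (len(lo)=2, len(hi)=1, max(lo)=27)
Step 4: insert 7 -> lo=[7, 9] hi=[27, 44] -> (len(lo)=2, len(hi)=2, max(lo)=9)
Step 5: insert 12 -> lo=[7, 9, 12] hi=[27, 44] -> (len(lo)=3, len(hi)=2, max(lo)=12)
Step 6: insert 41 -> lo=[7, 9, 12] hi=[27, 41, 44] -> (len(lo)=3, len(hi)=3, max(lo)=12)
Step 7: insert 25 -> lo=[7, 9, 12, 25] hi=[27, 41, 44] -> (len(lo)=4, len(hi)=3, max(lo)=25)
Step 8: insert 7 -> lo=[7, 7, 9, 12] hi=[25, 27, 41, 44] -> (len(lo)=4, len(hi)=4, max(lo)=12)

Answer: (1,0,27) (1,1,9) (2,1,27) (2,2,9) (3,2,12) (3,3,12) (4,3,25) (4,4,12)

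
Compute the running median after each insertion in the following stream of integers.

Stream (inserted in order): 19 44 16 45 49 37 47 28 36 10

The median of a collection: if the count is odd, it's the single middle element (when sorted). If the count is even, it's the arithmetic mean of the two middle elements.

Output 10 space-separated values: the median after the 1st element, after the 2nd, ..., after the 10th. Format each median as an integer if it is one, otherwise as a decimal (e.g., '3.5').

Answer: 19 31.5 19 31.5 44 40.5 44 40.5 37 36.5

Derivation:
Step 1: insert 19 -> lo=[19] (size 1, max 19) hi=[] (size 0) -> median=19
Step 2: insert 44 -> lo=[19] (size 1, max 19) hi=[44] (size 1, min 44) -> median=31.5
Step 3: insert 16 -> lo=[16, 19] (size 2, max 19) hi=[44] (size 1, min 44) -> median=19
Step 4: insert 45 -> lo=[16, 19] (size 2, max 19) hi=[44, 45] (size 2, min 44) -> median=31.5
Step 5: insert 49 -> lo=[16, 19, 44] (size 3, max 44) hi=[45, 49] (size 2, min 45) -> median=44
Step 6: insert 37 -> lo=[16, 19, 37] (size 3, max 37) hi=[44, 45, 49] (size 3, min 44) -> median=40.5
Step 7: insert 47 -> lo=[16, 19, 37, 44] (size 4, max 44) hi=[45, 47, 49] (size 3, min 45) -> median=44
Step 8: insert 28 -> lo=[16, 19, 28, 37] (size 4, max 37) hi=[44, 45, 47, 49] (size 4, min 44) -> median=40.5
Step 9: insert 36 -> lo=[16, 19, 28, 36, 37] (size 5, max 37) hi=[44, 45, 47, 49] (size 4, min 44) -> median=37
Step 10: insert 10 -> lo=[10, 16, 19, 28, 36] (size 5, max 36) hi=[37, 44, 45, 47, 49] (size 5, min 37) -> median=36.5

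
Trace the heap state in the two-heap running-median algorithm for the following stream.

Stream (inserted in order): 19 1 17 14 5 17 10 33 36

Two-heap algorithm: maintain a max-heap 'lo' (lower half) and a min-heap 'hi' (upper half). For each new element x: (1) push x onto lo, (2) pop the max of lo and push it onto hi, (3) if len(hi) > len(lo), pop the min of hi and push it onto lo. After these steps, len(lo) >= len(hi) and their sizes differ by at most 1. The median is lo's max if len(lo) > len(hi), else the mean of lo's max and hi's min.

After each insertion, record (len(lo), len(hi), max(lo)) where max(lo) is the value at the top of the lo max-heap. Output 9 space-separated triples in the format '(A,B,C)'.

Answer: (1,0,19) (1,1,1) (2,1,17) (2,2,14) (3,2,14) (3,3,14) (4,3,14) (4,4,14) (5,4,17)

Derivation:
Step 1: insert 19 -> lo=[19] hi=[] -> (len(lo)=1, len(hi)=0, max(lo)=19)
Step 2: insert 1 -> lo=[1] hi=[19] -> (len(lo)=1, len(hi)=1, max(lo)=1)
Step 3: insert 17 -> lo=[1, 17] hi=[19] -> (len(lo)=2, len(hi)=1, max(lo)=17)
Step 4: insert 14 -> lo=[1, 14] hi=[17, 19] -> (len(lo)=2, len(hi)=2, max(lo)=14)
Step 5: insert 5 -> lo=[1, 5, 14] hi=[17, 19] -> (len(lo)=3, len(hi)=2, max(lo)=14)
Step 6: insert 17 -> lo=[1, 5, 14] hi=[17, 17, 19] -> (len(lo)=3, len(hi)=3, max(lo)=14)
Step 7: insert 10 -> lo=[1, 5, 10, 14] hi=[17, 17, 19] -> (len(lo)=4, len(hi)=3, max(lo)=14)
Step 8: insert 33 -> lo=[1, 5, 10, 14] hi=[17, 17, 19, 33] -> (len(lo)=4, len(hi)=4, max(lo)=14)
Step 9: insert 36 -> lo=[1, 5, 10, 14, 17] hi=[17, 19, 33, 36] -> (len(lo)=5, len(hi)=4, max(lo)=17)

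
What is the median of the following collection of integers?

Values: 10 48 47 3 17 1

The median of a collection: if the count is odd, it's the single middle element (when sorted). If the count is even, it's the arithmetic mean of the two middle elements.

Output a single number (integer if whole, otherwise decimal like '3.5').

Answer: 13.5

Derivation:
Step 1: insert 10 -> lo=[10] (size 1, max 10) hi=[] (size 0) -> median=10
Step 2: insert 48 -> lo=[10] (size 1, max 10) hi=[48] (size 1, min 48) -> median=29
Step 3: insert 47 -> lo=[10, 47] (size 2, max 47) hi=[48] (size 1, min 48) -> median=47
Step 4: insert 3 -> lo=[3, 10] (size 2, max 10) hi=[47, 48] (size 2, min 47) -> median=28.5
Step 5: insert 17 -> lo=[3, 10, 17] (size 3, max 17) hi=[47, 48] (size 2, min 47) -> median=17
Step 6: insert 1 -> lo=[1, 3, 10] (size 3, max 10) hi=[17, 47, 48] (size 3, min 17) -> median=13.5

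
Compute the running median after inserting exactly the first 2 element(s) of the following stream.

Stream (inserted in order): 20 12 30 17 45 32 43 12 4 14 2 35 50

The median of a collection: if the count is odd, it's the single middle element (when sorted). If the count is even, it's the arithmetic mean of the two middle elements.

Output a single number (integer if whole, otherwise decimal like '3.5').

Answer: 16

Derivation:
Step 1: insert 20 -> lo=[20] (size 1, max 20) hi=[] (size 0) -> median=20
Step 2: insert 12 -> lo=[12] (size 1, max 12) hi=[20] (size 1, min 20) -> median=16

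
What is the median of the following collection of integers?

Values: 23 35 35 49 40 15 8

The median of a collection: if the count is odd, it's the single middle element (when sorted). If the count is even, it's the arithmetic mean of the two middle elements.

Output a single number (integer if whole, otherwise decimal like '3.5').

Step 1: insert 23 -> lo=[23] (size 1, max 23) hi=[] (size 0) -> median=23
Step 2: insert 35 -> lo=[23] (size 1, max 23) hi=[35] (size 1, min 35) -> median=29
Step 3: insert 35 -> lo=[23, 35] (size 2, max 35) hi=[35] (size 1, min 35) -> median=35
Step 4: insert 49 -> lo=[23, 35] (size 2, max 35) hi=[35, 49] (size 2, min 35) -> median=35
Step 5: insert 40 -> lo=[23, 35, 35] (size 3, max 35) hi=[40, 49] (size 2, min 40) -> median=35
Step 6: insert 15 -> lo=[15, 23, 35] (size 3, max 35) hi=[35, 40, 49] (size 3, min 35) -> median=35
Step 7: insert 8 -> lo=[8, 15, 23, 35] (size 4, max 35) hi=[35, 40, 49] (size 3, min 35) -> median=35

Answer: 35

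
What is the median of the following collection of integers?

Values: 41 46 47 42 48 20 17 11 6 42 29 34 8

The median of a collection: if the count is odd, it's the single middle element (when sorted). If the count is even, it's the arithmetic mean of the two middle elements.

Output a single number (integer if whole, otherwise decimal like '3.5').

Answer: 34

Derivation:
Step 1: insert 41 -> lo=[41] (size 1, max 41) hi=[] (size 0) -> median=41
Step 2: insert 46 -> lo=[41] (size 1, max 41) hi=[46] (size 1, min 46) -> median=43.5
Step 3: insert 47 -> lo=[41, 46] (size 2, max 46) hi=[47] (size 1, min 47) -> median=46
Step 4: insert 42 -> lo=[41, 42] (size 2, max 42) hi=[46, 47] (size 2, min 46) -> median=44
Step 5: insert 48 -> lo=[41, 42, 46] (size 3, max 46) hi=[47, 48] (size 2, min 47) -> median=46
Step 6: insert 20 -> lo=[20, 41, 42] (size 3, max 42) hi=[46, 47, 48] (size 3, min 46) -> median=44
Step 7: insert 17 -> lo=[17, 20, 41, 42] (size 4, max 42) hi=[46, 47, 48] (size 3, min 46) -> median=42
Step 8: insert 11 -> lo=[11, 17, 20, 41] (size 4, max 41) hi=[42, 46, 47, 48] (size 4, min 42) -> median=41.5
Step 9: insert 6 -> lo=[6, 11, 17, 20, 41] (size 5, max 41) hi=[42, 46, 47, 48] (size 4, min 42) -> median=41
Step 10: insert 42 -> lo=[6, 11, 17, 20, 41] (size 5, max 41) hi=[42, 42, 46, 47, 48] (size 5, min 42) -> median=41.5
Step 11: insert 29 -> lo=[6, 11, 17, 20, 29, 41] (size 6, max 41) hi=[42, 42, 46, 47, 48] (size 5, min 42) -> median=41
Step 12: insert 34 -> lo=[6, 11, 17, 20, 29, 34] (size 6, max 34) hi=[41, 42, 42, 46, 47, 48] (size 6, min 41) -> median=37.5
Step 13: insert 8 -> lo=[6, 8, 11, 17, 20, 29, 34] (size 7, max 34) hi=[41, 42, 42, 46, 47, 48] (size 6, min 41) -> median=34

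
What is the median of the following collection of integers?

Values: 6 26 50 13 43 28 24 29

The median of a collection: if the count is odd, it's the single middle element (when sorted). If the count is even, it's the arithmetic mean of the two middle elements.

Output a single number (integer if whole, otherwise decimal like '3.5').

Answer: 27

Derivation:
Step 1: insert 6 -> lo=[6] (size 1, max 6) hi=[] (size 0) -> median=6
Step 2: insert 26 -> lo=[6] (size 1, max 6) hi=[26] (size 1, min 26) -> median=16
Step 3: insert 50 -> lo=[6, 26] (size 2, max 26) hi=[50] (size 1, min 50) -> median=26
Step 4: insert 13 -> lo=[6, 13] (size 2, max 13) hi=[26, 50] (size 2, min 26) -> median=19.5
Step 5: insert 43 -> lo=[6, 13, 26] (size 3, max 26) hi=[43, 50] (size 2, min 43) -> median=26
Step 6: insert 28 -> lo=[6, 13, 26] (size 3, max 26) hi=[28, 43, 50] (size 3, min 28) -> median=27
Step 7: insert 24 -> lo=[6, 13, 24, 26] (size 4, max 26) hi=[28, 43, 50] (size 3, min 28) -> median=26
Step 8: insert 29 -> lo=[6, 13, 24, 26] (size 4, max 26) hi=[28, 29, 43, 50] (size 4, min 28) -> median=27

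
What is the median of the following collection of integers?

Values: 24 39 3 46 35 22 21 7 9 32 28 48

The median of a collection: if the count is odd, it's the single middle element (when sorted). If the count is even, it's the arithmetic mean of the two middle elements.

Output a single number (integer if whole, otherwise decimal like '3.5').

Step 1: insert 24 -> lo=[24] (size 1, max 24) hi=[] (size 0) -> median=24
Step 2: insert 39 -> lo=[24] (size 1, max 24) hi=[39] (size 1, min 39) -> median=31.5
Step 3: insert 3 -> lo=[3, 24] (size 2, max 24) hi=[39] (size 1, min 39) -> median=24
Step 4: insert 46 -> lo=[3, 24] (size 2, max 24) hi=[39, 46] (size 2, min 39) -> median=31.5
Step 5: insert 35 -> lo=[3, 24, 35] (size 3, max 35) hi=[39, 46] (size 2, min 39) -> median=35
Step 6: insert 22 -> lo=[3, 22, 24] (size 3, max 24) hi=[35, 39, 46] (size 3, min 35) -> median=29.5
Step 7: insert 21 -> lo=[3, 21, 22, 24] (size 4, max 24) hi=[35, 39, 46] (size 3, min 35) -> median=24
Step 8: insert 7 -> lo=[3, 7, 21, 22] (size 4, max 22) hi=[24, 35, 39, 46] (size 4, min 24) -> median=23
Step 9: insert 9 -> lo=[3, 7, 9, 21, 22] (size 5, max 22) hi=[24, 35, 39, 46] (size 4, min 24) -> median=22
Step 10: insert 32 -> lo=[3, 7, 9, 21, 22] (size 5, max 22) hi=[24, 32, 35, 39, 46] (size 5, min 24) -> median=23
Step 11: insert 28 -> lo=[3, 7, 9, 21, 22, 24] (size 6, max 24) hi=[28, 32, 35, 39, 46] (size 5, min 28) -> median=24
Step 12: insert 48 -> lo=[3, 7, 9, 21, 22, 24] (size 6, max 24) hi=[28, 32, 35, 39, 46, 48] (size 6, min 28) -> median=26

Answer: 26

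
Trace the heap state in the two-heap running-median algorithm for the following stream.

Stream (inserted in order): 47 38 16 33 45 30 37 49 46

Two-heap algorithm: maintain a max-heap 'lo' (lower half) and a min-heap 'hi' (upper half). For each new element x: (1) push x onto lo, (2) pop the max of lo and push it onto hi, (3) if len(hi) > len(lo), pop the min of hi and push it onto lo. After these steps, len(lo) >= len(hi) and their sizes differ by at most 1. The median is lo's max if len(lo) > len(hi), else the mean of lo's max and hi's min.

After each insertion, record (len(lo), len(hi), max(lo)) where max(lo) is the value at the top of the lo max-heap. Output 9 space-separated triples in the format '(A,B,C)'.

Step 1: insert 47 -> lo=[47] hi=[] -> (len(lo)=1, len(hi)=0, max(lo)=47)
Step 2: insert 38 -> lo=[38] hi=[47] -> (len(lo)=1, len(hi)=1, max(lo)=38)
Step 3: insert 16 -> lo=[16, 38] hi=[47] -> (len(lo)=2, len(hi)=1, max(lo)=38)
Step 4: insert 33 -> lo=[16, 33] hi=[38, 47] -> (len(lo)=2, len(hi)=2, max(lo)=33)
Step 5: insert 45 -> lo=[16, 33, 38] hi=[45, 47] -> (len(lo)=3, len(hi)=2, max(lo)=38)
Step 6: insert 30 -> lo=[16, 30, 33] hi=[38, 45, 47] -> (len(lo)=3, len(hi)=3, max(lo)=33)
Step 7: insert 37 -> lo=[16, 30, 33, 37] hi=[38, 45, 47] -> (len(lo)=4, len(hi)=3, max(lo)=37)
Step 8: insert 49 -> lo=[16, 30, 33, 37] hi=[38, 45, 47, 49] -> (len(lo)=4, len(hi)=4, max(lo)=37)
Step 9: insert 46 -> lo=[16, 30, 33, 37, 38] hi=[45, 46, 47, 49] -> (len(lo)=5, len(hi)=4, max(lo)=38)

Answer: (1,0,47) (1,1,38) (2,1,38) (2,2,33) (3,2,38) (3,3,33) (4,3,37) (4,4,37) (5,4,38)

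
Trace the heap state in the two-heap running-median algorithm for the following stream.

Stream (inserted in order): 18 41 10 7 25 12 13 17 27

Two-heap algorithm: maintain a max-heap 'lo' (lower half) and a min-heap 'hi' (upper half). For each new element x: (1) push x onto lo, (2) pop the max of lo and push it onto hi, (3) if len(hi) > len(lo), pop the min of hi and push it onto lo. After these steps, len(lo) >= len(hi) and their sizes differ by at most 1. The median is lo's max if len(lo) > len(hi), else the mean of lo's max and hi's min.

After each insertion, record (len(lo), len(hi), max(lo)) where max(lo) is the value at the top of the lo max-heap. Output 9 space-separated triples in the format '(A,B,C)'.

Step 1: insert 18 -> lo=[18] hi=[] -> (len(lo)=1, len(hi)=0, max(lo)=18)
Step 2: insert 41 -> lo=[18] hi=[41] -> (len(lo)=1, len(hi)=1, max(lo)=18)
Step 3: insert 10 -> lo=[10, 18] hi=[41] -> (len(lo)=2, len(hi)=1, max(lo)=18)
Step 4: insert 7 -> lo=[7, 10] hi=[18, 41] -> (len(lo)=2, len(hi)=2, max(lo)=10)
Step 5: insert 25 -> lo=[7, 10, 18] hi=[25, 41] -> (len(lo)=3, len(hi)=2, max(lo)=18)
Step 6: insert 12 -> lo=[7, 10, 12] hi=[18, 25, 41] -> (len(lo)=3, len(hi)=3, max(lo)=12)
Step 7: insert 13 -> lo=[7, 10, 12, 13] hi=[18, 25, 41] -> (len(lo)=4, len(hi)=3, max(lo)=13)
Step 8: insert 17 -> lo=[7, 10, 12, 13] hi=[17, 18, 25, 41] -> (len(lo)=4, len(hi)=4, max(lo)=13)
Step 9: insert 27 -> lo=[7, 10, 12, 13, 17] hi=[18, 25, 27, 41] -> (len(lo)=5, len(hi)=4, max(lo)=17)

Answer: (1,0,18) (1,1,18) (2,1,18) (2,2,10) (3,2,18) (3,3,12) (4,3,13) (4,4,13) (5,4,17)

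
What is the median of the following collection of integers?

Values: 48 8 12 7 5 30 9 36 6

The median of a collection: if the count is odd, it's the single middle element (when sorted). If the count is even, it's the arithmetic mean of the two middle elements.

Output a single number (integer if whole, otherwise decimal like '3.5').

Answer: 9

Derivation:
Step 1: insert 48 -> lo=[48] (size 1, max 48) hi=[] (size 0) -> median=48
Step 2: insert 8 -> lo=[8] (size 1, max 8) hi=[48] (size 1, min 48) -> median=28
Step 3: insert 12 -> lo=[8, 12] (size 2, max 12) hi=[48] (size 1, min 48) -> median=12
Step 4: insert 7 -> lo=[7, 8] (size 2, max 8) hi=[12, 48] (size 2, min 12) -> median=10
Step 5: insert 5 -> lo=[5, 7, 8] (size 3, max 8) hi=[12, 48] (size 2, min 12) -> median=8
Step 6: insert 30 -> lo=[5, 7, 8] (size 3, max 8) hi=[12, 30, 48] (size 3, min 12) -> median=10
Step 7: insert 9 -> lo=[5, 7, 8, 9] (size 4, max 9) hi=[12, 30, 48] (size 3, min 12) -> median=9
Step 8: insert 36 -> lo=[5, 7, 8, 9] (size 4, max 9) hi=[12, 30, 36, 48] (size 4, min 12) -> median=10.5
Step 9: insert 6 -> lo=[5, 6, 7, 8, 9] (size 5, max 9) hi=[12, 30, 36, 48] (size 4, min 12) -> median=9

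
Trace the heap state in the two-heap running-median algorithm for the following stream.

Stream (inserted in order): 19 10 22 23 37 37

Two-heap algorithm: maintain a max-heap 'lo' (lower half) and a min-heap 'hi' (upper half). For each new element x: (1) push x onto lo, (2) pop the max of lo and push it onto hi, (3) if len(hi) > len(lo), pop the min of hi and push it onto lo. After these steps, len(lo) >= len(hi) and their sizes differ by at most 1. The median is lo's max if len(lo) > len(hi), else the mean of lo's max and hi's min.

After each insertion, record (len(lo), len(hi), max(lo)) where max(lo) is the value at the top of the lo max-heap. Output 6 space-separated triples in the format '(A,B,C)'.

Answer: (1,0,19) (1,1,10) (2,1,19) (2,2,19) (3,2,22) (3,3,22)

Derivation:
Step 1: insert 19 -> lo=[19] hi=[] -> (len(lo)=1, len(hi)=0, max(lo)=19)
Step 2: insert 10 -> lo=[10] hi=[19] -> (len(lo)=1, len(hi)=1, max(lo)=10)
Step 3: insert 22 -> lo=[10, 19] hi=[22] -> (len(lo)=2, len(hi)=1, max(lo)=19)
Step 4: insert 23 -> lo=[10, 19] hi=[22, 23] -> (len(lo)=2, len(hi)=2, max(lo)=19)
Step 5: insert 37 -> lo=[10, 19, 22] hi=[23, 37] -> (len(lo)=3, len(hi)=2, max(lo)=22)
Step 6: insert 37 -> lo=[10, 19, 22] hi=[23, 37, 37] -> (len(lo)=3, len(hi)=3, max(lo)=22)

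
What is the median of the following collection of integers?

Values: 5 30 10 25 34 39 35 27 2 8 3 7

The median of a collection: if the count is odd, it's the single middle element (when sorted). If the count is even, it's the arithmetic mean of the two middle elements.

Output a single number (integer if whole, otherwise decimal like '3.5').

Answer: 17.5

Derivation:
Step 1: insert 5 -> lo=[5] (size 1, max 5) hi=[] (size 0) -> median=5
Step 2: insert 30 -> lo=[5] (size 1, max 5) hi=[30] (size 1, min 30) -> median=17.5
Step 3: insert 10 -> lo=[5, 10] (size 2, max 10) hi=[30] (size 1, min 30) -> median=10
Step 4: insert 25 -> lo=[5, 10] (size 2, max 10) hi=[25, 30] (size 2, min 25) -> median=17.5
Step 5: insert 34 -> lo=[5, 10, 25] (size 3, max 25) hi=[30, 34] (size 2, min 30) -> median=25
Step 6: insert 39 -> lo=[5, 10, 25] (size 3, max 25) hi=[30, 34, 39] (size 3, min 30) -> median=27.5
Step 7: insert 35 -> lo=[5, 10, 25, 30] (size 4, max 30) hi=[34, 35, 39] (size 3, min 34) -> median=30
Step 8: insert 27 -> lo=[5, 10, 25, 27] (size 4, max 27) hi=[30, 34, 35, 39] (size 4, min 30) -> median=28.5
Step 9: insert 2 -> lo=[2, 5, 10, 25, 27] (size 5, max 27) hi=[30, 34, 35, 39] (size 4, min 30) -> median=27
Step 10: insert 8 -> lo=[2, 5, 8, 10, 25] (size 5, max 25) hi=[27, 30, 34, 35, 39] (size 5, min 27) -> median=26
Step 11: insert 3 -> lo=[2, 3, 5, 8, 10, 25] (size 6, max 25) hi=[27, 30, 34, 35, 39] (size 5, min 27) -> median=25
Step 12: insert 7 -> lo=[2, 3, 5, 7, 8, 10] (size 6, max 10) hi=[25, 27, 30, 34, 35, 39] (size 6, min 25) -> median=17.5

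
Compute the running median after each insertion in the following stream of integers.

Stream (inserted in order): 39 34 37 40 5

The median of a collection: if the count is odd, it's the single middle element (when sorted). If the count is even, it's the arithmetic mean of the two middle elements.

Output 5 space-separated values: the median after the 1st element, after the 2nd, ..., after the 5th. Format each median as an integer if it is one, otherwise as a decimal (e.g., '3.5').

Step 1: insert 39 -> lo=[39] (size 1, max 39) hi=[] (size 0) -> median=39
Step 2: insert 34 -> lo=[34] (size 1, max 34) hi=[39] (size 1, min 39) -> median=36.5
Step 3: insert 37 -> lo=[34, 37] (size 2, max 37) hi=[39] (size 1, min 39) -> median=37
Step 4: insert 40 -> lo=[34, 37] (size 2, max 37) hi=[39, 40] (size 2, min 39) -> median=38
Step 5: insert 5 -> lo=[5, 34, 37] (size 3, max 37) hi=[39, 40] (size 2, min 39) -> median=37

Answer: 39 36.5 37 38 37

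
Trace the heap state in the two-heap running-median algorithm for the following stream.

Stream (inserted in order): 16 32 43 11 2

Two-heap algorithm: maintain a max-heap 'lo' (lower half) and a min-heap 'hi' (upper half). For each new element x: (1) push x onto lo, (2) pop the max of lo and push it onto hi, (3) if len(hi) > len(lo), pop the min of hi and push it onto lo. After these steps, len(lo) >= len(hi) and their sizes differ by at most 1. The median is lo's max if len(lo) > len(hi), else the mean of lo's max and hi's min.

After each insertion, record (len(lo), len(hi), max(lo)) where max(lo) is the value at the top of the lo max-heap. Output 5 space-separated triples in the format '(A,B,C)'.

Answer: (1,0,16) (1,1,16) (2,1,32) (2,2,16) (3,2,16)

Derivation:
Step 1: insert 16 -> lo=[16] hi=[] -> (len(lo)=1, len(hi)=0, max(lo)=16)
Step 2: insert 32 -> lo=[16] hi=[32] -> (len(lo)=1, len(hi)=1, max(lo)=16)
Step 3: insert 43 -> lo=[16, 32] hi=[43] -> (len(lo)=2, len(hi)=1, max(lo)=32)
Step 4: insert 11 -> lo=[11, 16] hi=[32, 43] -> (len(lo)=2, len(hi)=2, max(lo)=16)
Step 5: insert 2 -> lo=[2, 11, 16] hi=[32, 43] -> (len(lo)=3, len(hi)=2, max(lo)=16)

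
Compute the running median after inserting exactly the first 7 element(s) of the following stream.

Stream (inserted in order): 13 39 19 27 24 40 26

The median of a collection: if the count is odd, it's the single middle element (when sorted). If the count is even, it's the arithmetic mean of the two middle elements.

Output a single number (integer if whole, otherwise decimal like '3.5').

Step 1: insert 13 -> lo=[13] (size 1, max 13) hi=[] (size 0) -> median=13
Step 2: insert 39 -> lo=[13] (size 1, max 13) hi=[39] (size 1, min 39) -> median=26
Step 3: insert 19 -> lo=[13, 19] (size 2, max 19) hi=[39] (size 1, min 39) -> median=19
Step 4: insert 27 -> lo=[13, 19] (size 2, max 19) hi=[27, 39] (size 2, min 27) -> median=23
Step 5: insert 24 -> lo=[13, 19, 24] (size 3, max 24) hi=[27, 39] (size 2, min 27) -> median=24
Step 6: insert 40 -> lo=[13, 19, 24] (size 3, max 24) hi=[27, 39, 40] (size 3, min 27) -> median=25.5
Step 7: insert 26 -> lo=[13, 19, 24, 26] (size 4, max 26) hi=[27, 39, 40] (size 3, min 27) -> median=26

Answer: 26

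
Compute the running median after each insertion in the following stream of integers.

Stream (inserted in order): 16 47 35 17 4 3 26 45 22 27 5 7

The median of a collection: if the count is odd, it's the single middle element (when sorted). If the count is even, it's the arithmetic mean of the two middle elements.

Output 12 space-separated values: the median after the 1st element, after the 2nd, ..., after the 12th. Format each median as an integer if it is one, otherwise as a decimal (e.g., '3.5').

Answer: 16 31.5 35 26 17 16.5 17 21.5 22 24 22 19.5

Derivation:
Step 1: insert 16 -> lo=[16] (size 1, max 16) hi=[] (size 0) -> median=16
Step 2: insert 47 -> lo=[16] (size 1, max 16) hi=[47] (size 1, min 47) -> median=31.5
Step 3: insert 35 -> lo=[16, 35] (size 2, max 35) hi=[47] (size 1, min 47) -> median=35
Step 4: insert 17 -> lo=[16, 17] (size 2, max 17) hi=[35, 47] (size 2, min 35) -> median=26
Step 5: insert 4 -> lo=[4, 16, 17] (size 3, max 17) hi=[35, 47] (size 2, min 35) -> median=17
Step 6: insert 3 -> lo=[3, 4, 16] (size 3, max 16) hi=[17, 35, 47] (size 3, min 17) -> median=16.5
Step 7: insert 26 -> lo=[3, 4, 16, 17] (size 4, max 17) hi=[26, 35, 47] (size 3, min 26) -> median=17
Step 8: insert 45 -> lo=[3, 4, 16, 17] (size 4, max 17) hi=[26, 35, 45, 47] (size 4, min 26) -> median=21.5
Step 9: insert 22 -> lo=[3, 4, 16, 17, 22] (size 5, max 22) hi=[26, 35, 45, 47] (size 4, min 26) -> median=22
Step 10: insert 27 -> lo=[3, 4, 16, 17, 22] (size 5, max 22) hi=[26, 27, 35, 45, 47] (size 5, min 26) -> median=24
Step 11: insert 5 -> lo=[3, 4, 5, 16, 17, 22] (size 6, max 22) hi=[26, 27, 35, 45, 47] (size 5, min 26) -> median=22
Step 12: insert 7 -> lo=[3, 4, 5, 7, 16, 17] (size 6, max 17) hi=[22, 26, 27, 35, 45, 47] (size 6, min 22) -> median=19.5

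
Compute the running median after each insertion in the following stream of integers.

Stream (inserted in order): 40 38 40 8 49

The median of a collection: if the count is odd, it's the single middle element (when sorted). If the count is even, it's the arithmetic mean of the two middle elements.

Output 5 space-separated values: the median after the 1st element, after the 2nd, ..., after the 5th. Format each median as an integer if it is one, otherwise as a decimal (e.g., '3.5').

Step 1: insert 40 -> lo=[40] (size 1, max 40) hi=[] (size 0) -> median=40
Step 2: insert 38 -> lo=[38] (size 1, max 38) hi=[40] (size 1, min 40) -> median=39
Step 3: insert 40 -> lo=[38, 40] (size 2, max 40) hi=[40] (size 1, min 40) -> median=40
Step 4: insert 8 -> lo=[8, 38] (size 2, max 38) hi=[40, 40] (size 2, min 40) -> median=39
Step 5: insert 49 -> lo=[8, 38, 40] (size 3, max 40) hi=[40, 49] (size 2, min 40) -> median=40

Answer: 40 39 40 39 40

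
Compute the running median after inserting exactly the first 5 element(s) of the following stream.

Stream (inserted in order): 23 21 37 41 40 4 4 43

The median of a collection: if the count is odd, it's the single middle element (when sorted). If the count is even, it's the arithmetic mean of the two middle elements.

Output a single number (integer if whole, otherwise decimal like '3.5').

Step 1: insert 23 -> lo=[23] (size 1, max 23) hi=[] (size 0) -> median=23
Step 2: insert 21 -> lo=[21] (size 1, max 21) hi=[23] (size 1, min 23) -> median=22
Step 3: insert 37 -> lo=[21, 23] (size 2, max 23) hi=[37] (size 1, min 37) -> median=23
Step 4: insert 41 -> lo=[21, 23] (size 2, max 23) hi=[37, 41] (size 2, min 37) -> median=30
Step 5: insert 40 -> lo=[21, 23, 37] (size 3, max 37) hi=[40, 41] (size 2, min 40) -> median=37

Answer: 37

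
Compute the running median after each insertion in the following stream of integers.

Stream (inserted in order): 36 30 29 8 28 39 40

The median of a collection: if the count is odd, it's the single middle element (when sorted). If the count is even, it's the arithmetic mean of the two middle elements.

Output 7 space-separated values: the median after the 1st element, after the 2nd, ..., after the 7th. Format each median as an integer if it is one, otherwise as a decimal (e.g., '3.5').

Step 1: insert 36 -> lo=[36] (size 1, max 36) hi=[] (size 0) -> median=36
Step 2: insert 30 -> lo=[30] (size 1, max 30) hi=[36] (size 1, min 36) -> median=33
Step 3: insert 29 -> lo=[29, 30] (size 2, max 30) hi=[36] (size 1, min 36) -> median=30
Step 4: insert 8 -> lo=[8, 29] (size 2, max 29) hi=[30, 36] (size 2, min 30) -> median=29.5
Step 5: insert 28 -> lo=[8, 28, 29] (size 3, max 29) hi=[30, 36] (size 2, min 30) -> median=29
Step 6: insert 39 -> lo=[8, 28, 29] (size 3, max 29) hi=[30, 36, 39] (size 3, min 30) -> median=29.5
Step 7: insert 40 -> lo=[8, 28, 29, 30] (size 4, max 30) hi=[36, 39, 40] (size 3, min 36) -> median=30

Answer: 36 33 30 29.5 29 29.5 30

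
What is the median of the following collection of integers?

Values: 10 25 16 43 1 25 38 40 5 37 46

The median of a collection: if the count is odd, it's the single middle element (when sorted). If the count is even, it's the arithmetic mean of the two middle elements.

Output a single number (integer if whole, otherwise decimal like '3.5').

Answer: 25

Derivation:
Step 1: insert 10 -> lo=[10] (size 1, max 10) hi=[] (size 0) -> median=10
Step 2: insert 25 -> lo=[10] (size 1, max 10) hi=[25] (size 1, min 25) -> median=17.5
Step 3: insert 16 -> lo=[10, 16] (size 2, max 16) hi=[25] (size 1, min 25) -> median=16
Step 4: insert 43 -> lo=[10, 16] (size 2, max 16) hi=[25, 43] (size 2, min 25) -> median=20.5
Step 5: insert 1 -> lo=[1, 10, 16] (size 3, max 16) hi=[25, 43] (size 2, min 25) -> median=16
Step 6: insert 25 -> lo=[1, 10, 16] (size 3, max 16) hi=[25, 25, 43] (size 3, min 25) -> median=20.5
Step 7: insert 38 -> lo=[1, 10, 16, 25] (size 4, max 25) hi=[25, 38, 43] (size 3, min 25) -> median=25
Step 8: insert 40 -> lo=[1, 10, 16, 25] (size 4, max 25) hi=[25, 38, 40, 43] (size 4, min 25) -> median=25
Step 9: insert 5 -> lo=[1, 5, 10, 16, 25] (size 5, max 25) hi=[25, 38, 40, 43] (size 4, min 25) -> median=25
Step 10: insert 37 -> lo=[1, 5, 10, 16, 25] (size 5, max 25) hi=[25, 37, 38, 40, 43] (size 5, min 25) -> median=25
Step 11: insert 46 -> lo=[1, 5, 10, 16, 25, 25] (size 6, max 25) hi=[37, 38, 40, 43, 46] (size 5, min 37) -> median=25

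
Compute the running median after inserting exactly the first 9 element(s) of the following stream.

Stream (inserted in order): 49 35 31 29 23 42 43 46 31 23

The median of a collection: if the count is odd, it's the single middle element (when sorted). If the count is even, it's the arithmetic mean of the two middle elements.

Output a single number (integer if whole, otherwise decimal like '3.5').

Step 1: insert 49 -> lo=[49] (size 1, max 49) hi=[] (size 0) -> median=49
Step 2: insert 35 -> lo=[35] (size 1, max 35) hi=[49] (size 1, min 49) -> median=42
Step 3: insert 31 -> lo=[31, 35] (size 2, max 35) hi=[49] (size 1, min 49) -> median=35
Step 4: insert 29 -> lo=[29, 31] (size 2, max 31) hi=[35, 49] (size 2, min 35) -> median=33
Step 5: insert 23 -> lo=[23, 29, 31] (size 3, max 31) hi=[35, 49] (size 2, min 35) -> median=31
Step 6: insert 42 -> lo=[23, 29, 31] (size 3, max 31) hi=[35, 42, 49] (size 3, min 35) -> median=33
Step 7: insert 43 -> lo=[23, 29, 31, 35] (size 4, max 35) hi=[42, 43, 49] (size 3, min 42) -> median=35
Step 8: insert 46 -> lo=[23, 29, 31, 35] (size 4, max 35) hi=[42, 43, 46, 49] (size 4, min 42) -> median=38.5
Step 9: insert 31 -> lo=[23, 29, 31, 31, 35] (size 5, max 35) hi=[42, 43, 46, 49] (size 4, min 42) -> median=35

Answer: 35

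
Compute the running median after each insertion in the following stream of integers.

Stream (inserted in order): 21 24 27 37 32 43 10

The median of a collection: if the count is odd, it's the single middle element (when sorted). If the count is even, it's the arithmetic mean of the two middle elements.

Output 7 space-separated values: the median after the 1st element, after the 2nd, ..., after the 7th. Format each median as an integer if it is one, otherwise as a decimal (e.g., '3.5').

Step 1: insert 21 -> lo=[21] (size 1, max 21) hi=[] (size 0) -> median=21
Step 2: insert 24 -> lo=[21] (size 1, max 21) hi=[24] (size 1, min 24) -> median=22.5
Step 3: insert 27 -> lo=[21, 24] (size 2, max 24) hi=[27] (size 1, min 27) -> median=24
Step 4: insert 37 -> lo=[21, 24] (size 2, max 24) hi=[27, 37] (size 2, min 27) -> median=25.5
Step 5: insert 32 -> lo=[21, 24, 27] (size 3, max 27) hi=[32, 37] (size 2, min 32) -> median=27
Step 6: insert 43 -> lo=[21, 24, 27] (size 3, max 27) hi=[32, 37, 43] (size 3, min 32) -> median=29.5
Step 7: insert 10 -> lo=[10, 21, 24, 27] (size 4, max 27) hi=[32, 37, 43] (size 3, min 32) -> median=27

Answer: 21 22.5 24 25.5 27 29.5 27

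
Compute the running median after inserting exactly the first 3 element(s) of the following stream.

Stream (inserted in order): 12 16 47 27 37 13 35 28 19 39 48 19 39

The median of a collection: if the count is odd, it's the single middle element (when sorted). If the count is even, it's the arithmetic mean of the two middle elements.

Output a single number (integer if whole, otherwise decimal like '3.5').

Answer: 16

Derivation:
Step 1: insert 12 -> lo=[12] (size 1, max 12) hi=[] (size 0) -> median=12
Step 2: insert 16 -> lo=[12] (size 1, max 12) hi=[16] (size 1, min 16) -> median=14
Step 3: insert 47 -> lo=[12, 16] (size 2, max 16) hi=[47] (size 1, min 47) -> median=16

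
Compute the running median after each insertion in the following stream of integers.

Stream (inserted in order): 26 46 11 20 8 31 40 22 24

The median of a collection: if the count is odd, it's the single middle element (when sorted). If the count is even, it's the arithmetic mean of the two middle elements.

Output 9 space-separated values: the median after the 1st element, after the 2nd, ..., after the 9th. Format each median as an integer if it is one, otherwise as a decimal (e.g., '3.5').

Step 1: insert 26 -> lo=[26] (size 1, max 26) hi=[] (size 0) -> median=26
Step 2: insert 46 -> lo=[26] (size 1, max 26) hi=[46] (size 1, min 46) -> median=36
Step 3: insert 11 -> lo=[11, 26] (size 2, max 26) hi=[46] (size 1, min 46) -> median=26
Step 4: insert 20 -> lo=[11, 20] (size 2, max 20) hi=[26, 46] (size 2, min 26) -> median=23
Step 5: insert 8 -> lo=[8, 11, 20] (size 3, max 20) hi=[26, 46] (size 2, min 26) -> median=20
Step 6: insert 31 -> lo=[8, 11, 20] (size 3, max 20) hi=[26, 31, 46] (size 3, min 26) -> median=23
Step 7: insert 40 -> lo=[8, 11, 20, 26] (size 4, max 26) hi=[31, 40, 46] (size 3, min 31) -> median=26
Step 8: insert 22 -> lo=[8, 11, 20, 22] (size 4, max 22) hi=[26, 31, 40, 46] (size 4, min 26) -> median=24
Step 9: insert 24 -> lo=[8, 11, 20, 22, 24] (size 5, max 24) hi=[26, 31, 40, 46] (size 4, min 26) -> median=24

Answer: 26 36 26 23 20 23 26 24 24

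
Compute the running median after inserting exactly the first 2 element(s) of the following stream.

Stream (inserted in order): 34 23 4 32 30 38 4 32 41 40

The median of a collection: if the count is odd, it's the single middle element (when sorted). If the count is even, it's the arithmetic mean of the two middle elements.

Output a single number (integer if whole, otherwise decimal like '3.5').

Step 1: insert 34 -> lo=[34] (size 1, max 34) hi=[] (size 0) -> median=34
Step 2: insert 23 -> lo=[23] (size 1, max 23) hi=[34] (size 1, min 34) -> median=28.5

Answer: 28.5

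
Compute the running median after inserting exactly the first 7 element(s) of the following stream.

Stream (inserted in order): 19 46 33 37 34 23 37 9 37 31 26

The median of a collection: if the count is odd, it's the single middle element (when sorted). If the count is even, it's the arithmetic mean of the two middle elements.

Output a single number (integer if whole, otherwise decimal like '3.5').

Answer: 34

Derivation:
Step 1: insert 19 -> lo=[19] (size 1, max 19) hi=[] (size 0) -> median=19
Step 2: insert 46 -> lo=[19] (size 1, max 19) hi=[46] (size 1, min 46) -> median=32.5
Step 3: insert 33 -> lo=[19, 33] (size 2, max 33) hi=[46] (size 1, min 46) -> median=33
Step 4: insert 37 -> lo=[19, 33] (size 2, max 33) hi=[37, 46] (size 2, min 37) -> median=35
Step 5: insert 34 -> lo=[19, 33, 34] (size 3, max 34) hi=[37, 46] (size 2, min 37) -> median=34
Step 6: insert 23 -> lo=[19, 23, 33] (size 3, max 33) hi=[34, 37, 46] (size 3, min 34) -> median=33.5
Step 7: insert 37 -> lo=[19, 23, 33, 34] (size 4, max 34) hi=[37, 37, 46] (size 3, min 37) -> median=34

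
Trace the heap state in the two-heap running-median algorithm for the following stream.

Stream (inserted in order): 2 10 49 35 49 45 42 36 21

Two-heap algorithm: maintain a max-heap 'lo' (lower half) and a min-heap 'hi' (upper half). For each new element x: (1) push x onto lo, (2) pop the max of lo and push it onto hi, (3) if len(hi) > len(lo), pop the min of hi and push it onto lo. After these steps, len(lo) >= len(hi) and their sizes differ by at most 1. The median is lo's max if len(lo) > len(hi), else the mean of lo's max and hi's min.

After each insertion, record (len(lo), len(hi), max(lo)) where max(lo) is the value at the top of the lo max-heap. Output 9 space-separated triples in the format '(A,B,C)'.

Step 1: insert 2 -> lo=[2] hi=[] -> (len(lo)=1, len(hi)=0, max(lo)=2)
Step 2: insert 10 -> lo=[2] hi=[10] -> (len(lo)=1, len(hi)=1, max(lo)=2)
Step 3: insert 49 -> lo=[2, 10] hi=[49] -> (len(lo)=2, len(hi)=1, max(lo)=10)
Step 4: insert 35 -> lo=[2, 10] hi=[35, 49] -> (len(lo)=2, len(hi)=2, max(lo)=10)
Step 5: insert 49 -> lo=[2, 10, 35] hi=[49, 49] -> (len(lo)=3, len(hi)=2, max(lo)=35)
Step 6: insert 45 -> lo=[2, 10, 35] hi=[45, 49, 49] -> (len(lo)=3, len(hi)=3, max(lo)=35)
Step 7: insert 42 -> lo=[2, 10, 35, 42] hi=[45, 49, 49] -> (len(lo)=4, len(hi)=3, max(lo)=42)
Step 8: insert 36 -> lo=[2, 10, 35, 36] hi=[42, 45, 49, 49] -> (len(lo)=4, len(hi)=4, max(lo)=36)
Step 9: insert 21 -> lo=[2, 10, 21, 35, 36] hi=[42, 45, 49, 49] -> (len(lo)=5, len(hi)=4, max(lo)=36)

Answer: (1,0,2) (1,1,2) (2,1,10) (2,2,10) (3,2,35) (3,3,35) (4,3,42) (4,4,36) (5,4,36)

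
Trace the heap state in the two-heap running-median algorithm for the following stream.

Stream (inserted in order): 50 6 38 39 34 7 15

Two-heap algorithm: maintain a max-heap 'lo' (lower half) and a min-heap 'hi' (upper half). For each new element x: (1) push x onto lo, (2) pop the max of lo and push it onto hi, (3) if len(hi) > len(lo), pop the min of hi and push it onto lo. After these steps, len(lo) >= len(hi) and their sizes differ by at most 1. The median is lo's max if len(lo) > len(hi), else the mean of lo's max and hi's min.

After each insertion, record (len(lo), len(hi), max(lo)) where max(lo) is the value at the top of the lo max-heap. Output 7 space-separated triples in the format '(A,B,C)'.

Step 1: insert 50 -> lo=[50] hi=[] -> (len(lo)=1, len(hi)=0, max(lo)=50)
Step 2: insert 6 -> lo=[6] hi=[50] -> (len(lo)=1, len(hi)=1, max(lo)=6)
Step 3: insert 38 -> lo=[6, 38] hi=[50] -> (len(lo)=2, len(hi)=1, max(lo)=38)
Step 4: insert 39 -> lo=[6, 38] hi=[39, 50] -> (len(lo)=2, len(hi)=2, max(lo)=38)
Step 5: insert 34 -> lo=[6, 34, 38] hi=[39, 50] -> (len(lo)=3, len(hi)=2, max(lo)=38)
Step 6: insert 7 -> lo=[6, 7, 34] hi=[38, 39, 50] -> (len(lo)=3, len(hi)=3, max(lo)=34)
Step 7: insert 15 -> lo=[6, 7, 15, 34] hi=[38, 39, 50] -> (len(lo)=4, len(hi)=3, max(lo)=34)

Answer: (1,0,50) (1,1,6) (2,1,38) (2,2,38) (3,2,38) (3,3,34) (4,3,34)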